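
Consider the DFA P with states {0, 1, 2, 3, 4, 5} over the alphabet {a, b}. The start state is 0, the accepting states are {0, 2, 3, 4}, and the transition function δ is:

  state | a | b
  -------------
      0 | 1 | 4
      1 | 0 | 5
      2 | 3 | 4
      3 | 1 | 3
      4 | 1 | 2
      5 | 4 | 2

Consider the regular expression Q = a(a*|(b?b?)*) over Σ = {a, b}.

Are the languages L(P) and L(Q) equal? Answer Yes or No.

The empty string ε is accepted by P but rejected by Q.
So L(P) ≠ L(Q).

No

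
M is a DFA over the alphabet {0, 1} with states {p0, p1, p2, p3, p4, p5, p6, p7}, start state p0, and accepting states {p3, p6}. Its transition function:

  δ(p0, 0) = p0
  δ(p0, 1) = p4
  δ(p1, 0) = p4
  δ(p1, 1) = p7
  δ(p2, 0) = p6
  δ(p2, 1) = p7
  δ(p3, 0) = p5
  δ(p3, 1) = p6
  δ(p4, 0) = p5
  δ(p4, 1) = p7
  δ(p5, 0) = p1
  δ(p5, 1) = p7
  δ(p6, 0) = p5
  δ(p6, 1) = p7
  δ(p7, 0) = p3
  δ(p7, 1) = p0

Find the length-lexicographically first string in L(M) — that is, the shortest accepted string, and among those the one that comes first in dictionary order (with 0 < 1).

110

A breadth-first search from p0 reaches an accepting state first via the path p0 → p4 → p7 → p3 on input 110.
No string of length < 3 is accepted (BFS exhausts all shorter strings without reaching an accepting state), and 110 is the lexicographically least accepting string of length 3.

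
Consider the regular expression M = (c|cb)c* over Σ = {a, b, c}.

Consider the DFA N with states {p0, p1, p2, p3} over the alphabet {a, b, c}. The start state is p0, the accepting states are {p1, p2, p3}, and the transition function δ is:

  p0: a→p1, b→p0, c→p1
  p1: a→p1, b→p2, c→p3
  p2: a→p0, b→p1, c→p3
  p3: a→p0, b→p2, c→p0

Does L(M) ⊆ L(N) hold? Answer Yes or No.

The string ccc is in L(M) but not in L(N).
So L(M) ⊄ L(N).

No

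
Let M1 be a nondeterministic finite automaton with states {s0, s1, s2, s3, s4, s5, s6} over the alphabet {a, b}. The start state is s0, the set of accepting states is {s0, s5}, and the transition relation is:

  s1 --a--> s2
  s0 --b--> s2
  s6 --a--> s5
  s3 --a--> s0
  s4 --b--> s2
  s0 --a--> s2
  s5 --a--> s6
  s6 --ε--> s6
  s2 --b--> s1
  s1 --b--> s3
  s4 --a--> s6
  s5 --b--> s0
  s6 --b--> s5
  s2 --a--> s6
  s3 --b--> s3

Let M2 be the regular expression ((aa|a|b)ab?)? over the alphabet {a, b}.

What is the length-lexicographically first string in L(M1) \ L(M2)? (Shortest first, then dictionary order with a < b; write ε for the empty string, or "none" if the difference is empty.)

The string baa is accepted by M1 but not by M2.
No shorter string lies in the difference, and baa is the lexicographically first length-3 string in L(M1) \ L(M2).

baa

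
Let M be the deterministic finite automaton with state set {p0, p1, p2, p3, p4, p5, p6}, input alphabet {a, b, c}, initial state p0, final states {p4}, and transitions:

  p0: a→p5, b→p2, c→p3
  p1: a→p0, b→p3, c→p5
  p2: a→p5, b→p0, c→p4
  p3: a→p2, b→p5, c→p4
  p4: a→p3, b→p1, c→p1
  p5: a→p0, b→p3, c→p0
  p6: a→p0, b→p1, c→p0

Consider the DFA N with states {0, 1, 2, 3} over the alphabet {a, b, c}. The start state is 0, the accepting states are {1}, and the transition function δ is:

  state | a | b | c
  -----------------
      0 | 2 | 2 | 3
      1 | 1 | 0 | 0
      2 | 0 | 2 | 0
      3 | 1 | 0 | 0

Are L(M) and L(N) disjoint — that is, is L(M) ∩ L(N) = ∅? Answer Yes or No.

Yes

Exploring the product automaton M × N from the start pair (p0, 0), following both machines on each input symbol, reaches 20 state pairs: (p0, 0), (p5, 2), (p2, 2), (p3, 3), (p3, 2), (p5, 0), (p0, 2), (p4, 0), (p2, 1), (p2, 0), (p0, 3), (p3, 0), (p1, 2), (p1, 3), (p5, 1), (p4, 3), (p0, 1), (p3, 1), (p1, 0), (p5, 3).
M accepts in {p4} and N accepts in {1}; no reachable pair has both components accepting, so no string drives both machines to acceptance simultaneously and L(M) ∩ L(N) = ∅.
So no string is accepted by both, and the intersection is empty.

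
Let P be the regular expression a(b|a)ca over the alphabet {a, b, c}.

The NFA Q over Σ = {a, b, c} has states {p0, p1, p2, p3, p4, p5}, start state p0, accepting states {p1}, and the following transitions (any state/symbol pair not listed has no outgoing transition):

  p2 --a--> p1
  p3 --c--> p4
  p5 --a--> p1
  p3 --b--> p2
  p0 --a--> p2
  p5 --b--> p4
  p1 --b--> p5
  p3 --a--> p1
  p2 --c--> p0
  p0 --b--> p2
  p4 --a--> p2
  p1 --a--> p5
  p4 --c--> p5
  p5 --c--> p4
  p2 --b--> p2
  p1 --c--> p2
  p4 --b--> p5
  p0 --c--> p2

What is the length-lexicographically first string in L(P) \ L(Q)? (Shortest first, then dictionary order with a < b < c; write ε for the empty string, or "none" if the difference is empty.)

The string abca is accepted by P but not by Q.
No shorter string lies in the difference, and abca is the lexicographically first length-4 string in L(P) \ L(Q).

abca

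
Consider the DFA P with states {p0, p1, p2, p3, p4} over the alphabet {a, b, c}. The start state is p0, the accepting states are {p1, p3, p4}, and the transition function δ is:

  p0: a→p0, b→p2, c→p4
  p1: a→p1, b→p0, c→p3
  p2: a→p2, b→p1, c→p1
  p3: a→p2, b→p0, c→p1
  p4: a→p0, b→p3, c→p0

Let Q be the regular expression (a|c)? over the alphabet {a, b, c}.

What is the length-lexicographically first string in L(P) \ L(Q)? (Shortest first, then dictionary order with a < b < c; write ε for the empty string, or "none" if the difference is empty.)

The string ac is accepted by P but not by Q.
No shorter string lies in the difference, and ac is the lexicographically first length-2 string in L(P) \ L(Q).

ac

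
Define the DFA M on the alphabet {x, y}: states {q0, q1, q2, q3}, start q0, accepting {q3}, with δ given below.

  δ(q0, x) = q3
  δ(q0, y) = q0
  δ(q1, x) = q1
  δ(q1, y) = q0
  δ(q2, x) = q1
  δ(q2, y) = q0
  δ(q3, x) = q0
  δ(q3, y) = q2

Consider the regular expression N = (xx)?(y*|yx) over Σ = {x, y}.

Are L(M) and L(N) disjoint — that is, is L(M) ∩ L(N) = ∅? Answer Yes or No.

No

The string yx is accepted by both M and N.
Hence L(M) ∩ L(N) ≠ ∅.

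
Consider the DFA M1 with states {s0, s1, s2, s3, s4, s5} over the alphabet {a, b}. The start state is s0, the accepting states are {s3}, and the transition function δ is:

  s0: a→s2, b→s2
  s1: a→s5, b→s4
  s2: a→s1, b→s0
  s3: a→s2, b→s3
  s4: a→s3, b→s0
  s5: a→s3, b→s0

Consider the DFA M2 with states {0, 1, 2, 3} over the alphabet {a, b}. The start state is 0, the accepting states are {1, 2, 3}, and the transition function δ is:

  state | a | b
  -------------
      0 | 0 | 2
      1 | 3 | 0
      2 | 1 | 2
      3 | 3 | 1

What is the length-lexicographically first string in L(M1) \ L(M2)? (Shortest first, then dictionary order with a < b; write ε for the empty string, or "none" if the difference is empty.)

The string aaaa is accepted by M1 but not by M2.
No shorter string lies in the difference, and aaaa is the lexicographically first length-4 string in L(M1) \ L(M2).

aaaa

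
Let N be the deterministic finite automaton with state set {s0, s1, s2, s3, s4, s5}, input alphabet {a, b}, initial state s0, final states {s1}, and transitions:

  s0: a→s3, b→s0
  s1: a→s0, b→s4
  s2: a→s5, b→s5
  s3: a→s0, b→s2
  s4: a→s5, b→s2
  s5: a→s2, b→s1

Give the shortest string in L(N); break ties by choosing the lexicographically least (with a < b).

abab

A breadth-first search from s0 reaches an accepting state first via the path s0 → s3 → s2 → s5 → s1 on input abab.
No string of length < 4 is accepted (BFS exhausts all shorter strings without reaching an accepting state), and abab is the lexicographically least accepting string of length 4.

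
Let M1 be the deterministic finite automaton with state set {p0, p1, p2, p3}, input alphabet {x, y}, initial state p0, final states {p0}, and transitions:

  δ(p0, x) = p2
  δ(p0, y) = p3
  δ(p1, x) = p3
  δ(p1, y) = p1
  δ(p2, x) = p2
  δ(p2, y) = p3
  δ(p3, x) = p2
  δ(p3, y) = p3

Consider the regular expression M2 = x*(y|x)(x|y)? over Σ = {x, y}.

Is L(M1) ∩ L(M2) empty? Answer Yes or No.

Converting the expression M2 to a DFA (subset construction, then merging equivalent states) gives the minimal DFA with states {r0, r1, r2, r3, r4}, start state r0, accepting states {r1, r2, r3} and transitions r0: x→r1, y→r2; r1: x→r1, y→r2; r2: x→r3, y→r3; r3: x→r4, y→r4; r4: x→r4, y→r4.
Exploring the product automaton M1 × M2 from the start pair (p0, r0), following both machines on each input symbol, reaches 7 state pairs: (p0, r0), (p2, r1), (p3, r2), (p2, r3), (p3, r3), (p2, r4), (p3, r4).
M1 accepts in {p0} and M2 accepts in {r1, r2, r3}; no reachable pair has both components accepting, so no string drives both machines to acceptance simultaneously and L(M1) ∩ L(M2) = ∅.
So no string is accepted by both, and the intersection is empty.

Yes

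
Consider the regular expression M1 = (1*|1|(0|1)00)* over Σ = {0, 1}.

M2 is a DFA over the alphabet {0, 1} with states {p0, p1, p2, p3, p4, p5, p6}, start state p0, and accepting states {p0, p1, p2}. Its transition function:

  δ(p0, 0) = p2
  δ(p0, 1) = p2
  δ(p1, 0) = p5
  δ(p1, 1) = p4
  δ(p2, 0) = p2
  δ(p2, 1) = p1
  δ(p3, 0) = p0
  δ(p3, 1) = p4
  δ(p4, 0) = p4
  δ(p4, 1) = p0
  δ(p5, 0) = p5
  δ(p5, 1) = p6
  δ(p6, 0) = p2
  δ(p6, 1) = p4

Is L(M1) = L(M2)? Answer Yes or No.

The string 111 is accepted by M1 but rejected by M2.
So L(M1) ≠ L(M2).

No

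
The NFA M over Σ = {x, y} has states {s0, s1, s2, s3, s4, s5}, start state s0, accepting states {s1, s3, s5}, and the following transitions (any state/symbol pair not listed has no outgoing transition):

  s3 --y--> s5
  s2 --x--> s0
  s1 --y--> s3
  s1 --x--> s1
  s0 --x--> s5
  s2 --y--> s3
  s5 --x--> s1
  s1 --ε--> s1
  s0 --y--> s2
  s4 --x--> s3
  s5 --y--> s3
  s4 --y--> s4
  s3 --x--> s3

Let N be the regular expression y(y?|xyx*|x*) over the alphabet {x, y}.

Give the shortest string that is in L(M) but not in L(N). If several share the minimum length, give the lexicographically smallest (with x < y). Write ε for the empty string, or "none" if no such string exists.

x

The string x is accepted by M but not by N.
No shorter string lies in the difference, and x is the lexicographically first length-1 string in L(M) \ L(N).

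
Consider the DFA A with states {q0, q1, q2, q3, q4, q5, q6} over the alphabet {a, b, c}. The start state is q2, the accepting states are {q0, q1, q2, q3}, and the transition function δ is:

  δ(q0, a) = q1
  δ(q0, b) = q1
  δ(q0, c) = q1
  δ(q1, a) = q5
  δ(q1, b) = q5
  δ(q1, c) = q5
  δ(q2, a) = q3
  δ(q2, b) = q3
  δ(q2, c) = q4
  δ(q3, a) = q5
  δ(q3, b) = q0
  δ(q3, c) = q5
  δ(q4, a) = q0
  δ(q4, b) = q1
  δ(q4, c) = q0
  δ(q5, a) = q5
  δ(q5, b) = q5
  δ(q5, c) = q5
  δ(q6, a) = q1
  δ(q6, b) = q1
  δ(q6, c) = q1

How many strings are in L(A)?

20

The useful subgraph on states {q0, q1, q2, q3, q4} is acyclic, so L(A) is finite; the longest accepting path visits 4 useful states, giving maximum string length 3.
Counting accepting paths from q2 by length: 1 of length 0, 2 of length 1, 5 of length 2, 12 of length 3. Total 20.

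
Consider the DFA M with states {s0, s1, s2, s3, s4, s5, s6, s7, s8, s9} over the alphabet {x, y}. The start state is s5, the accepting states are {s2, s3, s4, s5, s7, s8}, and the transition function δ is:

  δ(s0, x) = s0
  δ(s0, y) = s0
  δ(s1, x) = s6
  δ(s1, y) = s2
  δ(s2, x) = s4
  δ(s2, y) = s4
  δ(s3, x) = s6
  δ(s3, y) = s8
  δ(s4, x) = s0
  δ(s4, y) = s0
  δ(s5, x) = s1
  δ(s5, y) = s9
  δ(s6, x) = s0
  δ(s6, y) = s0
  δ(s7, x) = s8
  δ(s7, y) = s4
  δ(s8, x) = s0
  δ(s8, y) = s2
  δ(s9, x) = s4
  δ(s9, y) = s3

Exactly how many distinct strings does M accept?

10

The useful subgraph on states {s1, s2, s3, s4, s5, s8, s9} is acyclic, so L(M) is finite; the longest accepting path visits 6 useful states, giving maximum string length 5.
Counting accepting paths from s5 by length: 1 of length 0, 3 of length 2, 3 of length 3, 1 of length 4, 2 of length 5. Total 10.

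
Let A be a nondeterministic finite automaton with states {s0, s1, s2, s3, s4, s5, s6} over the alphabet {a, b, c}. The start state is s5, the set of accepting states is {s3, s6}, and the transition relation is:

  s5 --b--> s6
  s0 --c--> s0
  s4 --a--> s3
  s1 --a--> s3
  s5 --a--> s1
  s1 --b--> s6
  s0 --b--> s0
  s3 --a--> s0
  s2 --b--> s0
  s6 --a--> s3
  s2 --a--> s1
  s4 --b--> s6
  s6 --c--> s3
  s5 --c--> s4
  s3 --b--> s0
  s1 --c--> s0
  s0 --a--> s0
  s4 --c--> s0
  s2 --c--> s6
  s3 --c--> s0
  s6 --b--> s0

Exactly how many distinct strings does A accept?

11

The useful subgraph on states {s1, s3, s4, s5, s6} is acyclic, so L(A) is finite; the longest accepting path visits 4 useful states, giving maximum string length 3.
Counting accepting paths from s5 by length: 1 of length 1, 6 of length 2, 4 of length 3. Total 11.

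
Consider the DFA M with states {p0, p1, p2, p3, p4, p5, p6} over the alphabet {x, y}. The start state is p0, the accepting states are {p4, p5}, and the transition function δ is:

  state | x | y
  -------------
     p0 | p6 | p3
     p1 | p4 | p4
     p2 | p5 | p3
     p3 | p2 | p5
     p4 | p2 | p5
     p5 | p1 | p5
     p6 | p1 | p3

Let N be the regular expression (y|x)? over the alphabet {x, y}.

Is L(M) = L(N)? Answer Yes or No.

No

The string yy is accepted by M but rejected by N.
So L(M) ≠ L(N).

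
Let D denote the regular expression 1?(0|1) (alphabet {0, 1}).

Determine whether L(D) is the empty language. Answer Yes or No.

No

The string 0 matches the expression, so it belongs to L(D).
Since L(D) contains at least one string, it is not empty.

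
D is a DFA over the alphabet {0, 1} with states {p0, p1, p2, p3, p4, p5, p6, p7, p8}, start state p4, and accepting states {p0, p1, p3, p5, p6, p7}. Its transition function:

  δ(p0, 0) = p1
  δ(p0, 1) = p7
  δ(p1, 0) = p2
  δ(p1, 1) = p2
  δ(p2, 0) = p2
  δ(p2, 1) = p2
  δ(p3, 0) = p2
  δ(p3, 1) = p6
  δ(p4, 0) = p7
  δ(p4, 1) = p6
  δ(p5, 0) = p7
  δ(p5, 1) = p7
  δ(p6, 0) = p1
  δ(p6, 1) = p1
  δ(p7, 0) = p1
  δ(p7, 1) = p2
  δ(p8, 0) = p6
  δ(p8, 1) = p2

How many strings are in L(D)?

5

The useful subgraph on states {p1, p4, p6, p7} is acyclic, so L(D) is finite; the longest accepting path visits 3 useful states, giving maximum string length 2.
Counting accepting paths from p4 by length: 2 of length 1, 3 of length 2. Total 5.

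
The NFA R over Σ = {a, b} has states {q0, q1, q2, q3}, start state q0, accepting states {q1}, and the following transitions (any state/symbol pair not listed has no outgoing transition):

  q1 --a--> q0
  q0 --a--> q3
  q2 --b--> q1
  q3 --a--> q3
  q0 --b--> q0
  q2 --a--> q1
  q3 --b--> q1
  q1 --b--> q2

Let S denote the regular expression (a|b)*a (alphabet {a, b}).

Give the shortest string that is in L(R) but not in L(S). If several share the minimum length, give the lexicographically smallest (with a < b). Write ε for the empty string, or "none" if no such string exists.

The string ab is accepted by R but not by S.
No shorter string lies in the difference, and ab is the lexicographically first length-2 string in L(R) \ L(S).

ab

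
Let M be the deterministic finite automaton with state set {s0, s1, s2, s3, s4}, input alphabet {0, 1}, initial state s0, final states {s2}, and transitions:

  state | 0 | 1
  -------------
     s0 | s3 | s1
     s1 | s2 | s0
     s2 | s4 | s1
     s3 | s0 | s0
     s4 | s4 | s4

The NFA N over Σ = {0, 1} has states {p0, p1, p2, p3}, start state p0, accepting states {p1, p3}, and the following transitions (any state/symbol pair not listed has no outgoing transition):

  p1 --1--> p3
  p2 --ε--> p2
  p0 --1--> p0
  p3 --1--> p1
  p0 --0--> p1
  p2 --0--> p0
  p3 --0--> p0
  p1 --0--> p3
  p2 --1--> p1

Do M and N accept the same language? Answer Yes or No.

No

The string 1010 is accepted by M but rejected by N.
So L(M) ≠ L(N).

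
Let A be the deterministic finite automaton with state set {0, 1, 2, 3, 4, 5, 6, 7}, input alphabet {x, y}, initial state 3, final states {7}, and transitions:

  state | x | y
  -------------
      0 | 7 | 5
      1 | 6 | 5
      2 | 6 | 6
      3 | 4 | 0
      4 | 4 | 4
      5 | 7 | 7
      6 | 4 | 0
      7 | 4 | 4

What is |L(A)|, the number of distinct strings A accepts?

3

The useful subgraph on states {0, 3, 5, 7} is acyclic, so L(A) is finite; the longest accepting path visits 4 useful states, giving maximum string length 3.
Counting accepting paths from 3 by length: 1 of length 2, 2 of length 3. Total 3.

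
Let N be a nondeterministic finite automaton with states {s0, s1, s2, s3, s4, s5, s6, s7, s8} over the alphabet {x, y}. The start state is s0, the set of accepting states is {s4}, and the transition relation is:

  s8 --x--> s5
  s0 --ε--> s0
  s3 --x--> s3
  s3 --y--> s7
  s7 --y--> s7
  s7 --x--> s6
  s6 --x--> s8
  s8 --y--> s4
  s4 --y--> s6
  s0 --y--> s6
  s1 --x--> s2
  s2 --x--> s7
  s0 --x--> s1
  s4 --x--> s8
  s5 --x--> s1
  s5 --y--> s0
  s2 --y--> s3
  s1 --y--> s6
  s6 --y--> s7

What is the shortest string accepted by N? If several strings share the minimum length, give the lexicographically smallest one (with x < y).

yxy

A breadth-first search from s0 reaches an accepting state first via the path s0 → s6 → s8 → s4 on input yxy.
No string of length < 3 is accepted (BFS exhausts all shorter strings without reaching an accepting state), and yxy is the lexicographically least accepting string of length 3.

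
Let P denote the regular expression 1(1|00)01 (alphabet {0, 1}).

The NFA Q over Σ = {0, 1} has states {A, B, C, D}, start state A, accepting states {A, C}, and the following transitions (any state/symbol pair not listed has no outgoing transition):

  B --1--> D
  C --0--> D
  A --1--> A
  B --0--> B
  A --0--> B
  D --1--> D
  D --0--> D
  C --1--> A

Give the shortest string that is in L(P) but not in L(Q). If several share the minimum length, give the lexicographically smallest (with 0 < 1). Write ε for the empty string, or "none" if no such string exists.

1101

The string 1101 is accepted by P but not by Q.
No shorter string lies in the difference, and 1101 is the lexicographically first length-4 string in L(P) \ L(Q).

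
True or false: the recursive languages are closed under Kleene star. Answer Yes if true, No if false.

Yes

For an input w of length n, decide by dynamic programming over positions 0..n whether w factors into blocks from L, calling the decider for L on each of the O(n²) substrings; every call halts, so this decides L*.
So the recursive languages are closed under Kleene star.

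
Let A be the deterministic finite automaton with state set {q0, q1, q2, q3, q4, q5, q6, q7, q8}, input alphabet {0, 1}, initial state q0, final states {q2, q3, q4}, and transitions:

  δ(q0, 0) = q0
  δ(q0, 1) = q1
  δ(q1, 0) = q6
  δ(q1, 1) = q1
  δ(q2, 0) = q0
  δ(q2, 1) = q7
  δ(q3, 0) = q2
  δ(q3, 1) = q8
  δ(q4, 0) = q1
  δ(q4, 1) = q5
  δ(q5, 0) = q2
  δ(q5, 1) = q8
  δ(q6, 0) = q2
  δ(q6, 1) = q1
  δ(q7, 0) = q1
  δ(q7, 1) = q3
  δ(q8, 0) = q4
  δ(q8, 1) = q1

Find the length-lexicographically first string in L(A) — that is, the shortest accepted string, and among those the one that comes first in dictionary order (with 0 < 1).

A breadth-first search from q0 reaches an accepting state first via the path q0 → q1 → q6 → q2 on input 100.
No string of length < 3 is accepted (BFS exhausts all shorter strings without reaching an accepting state), and 100 is the lexicographically least accepting string of length 3.

100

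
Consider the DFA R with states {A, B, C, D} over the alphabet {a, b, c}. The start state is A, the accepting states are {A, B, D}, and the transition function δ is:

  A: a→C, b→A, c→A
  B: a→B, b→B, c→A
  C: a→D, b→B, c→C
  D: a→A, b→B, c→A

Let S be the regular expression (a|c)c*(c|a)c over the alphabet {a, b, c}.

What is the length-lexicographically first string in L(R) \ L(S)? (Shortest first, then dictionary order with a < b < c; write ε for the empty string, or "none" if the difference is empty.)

ε

The empty string ε is accepted by R but not by S.
Since ε is the unique shortest string, it is the required witness.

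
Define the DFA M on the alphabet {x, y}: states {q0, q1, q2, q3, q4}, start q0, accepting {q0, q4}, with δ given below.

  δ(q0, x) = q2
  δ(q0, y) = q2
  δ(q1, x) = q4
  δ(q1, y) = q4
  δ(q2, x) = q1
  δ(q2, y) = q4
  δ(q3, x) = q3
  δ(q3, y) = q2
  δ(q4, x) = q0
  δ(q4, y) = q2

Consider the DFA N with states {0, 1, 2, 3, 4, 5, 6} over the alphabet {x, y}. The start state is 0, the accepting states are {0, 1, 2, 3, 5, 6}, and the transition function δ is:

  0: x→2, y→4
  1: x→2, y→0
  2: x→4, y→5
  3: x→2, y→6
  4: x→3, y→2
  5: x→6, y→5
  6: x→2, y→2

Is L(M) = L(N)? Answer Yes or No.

The string yyx is accepted by M but rejected by N.
So L(M) ≠ L(N).

No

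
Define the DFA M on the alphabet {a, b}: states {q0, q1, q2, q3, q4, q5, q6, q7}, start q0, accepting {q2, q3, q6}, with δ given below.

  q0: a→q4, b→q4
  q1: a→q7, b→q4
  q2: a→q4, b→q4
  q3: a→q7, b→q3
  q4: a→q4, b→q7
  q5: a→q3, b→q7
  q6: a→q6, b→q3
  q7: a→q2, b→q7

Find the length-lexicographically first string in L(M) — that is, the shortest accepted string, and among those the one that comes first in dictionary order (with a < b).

aba

A breadth-first search from q0 reaches an accepting state first via the path q0 → q4 → q7 → q2 on input aba.
No string of length < 3 is accepted (BFS exhausts all shorter strings without reaching an accepting state), and aba is the lexicographically least accepting string of length 3.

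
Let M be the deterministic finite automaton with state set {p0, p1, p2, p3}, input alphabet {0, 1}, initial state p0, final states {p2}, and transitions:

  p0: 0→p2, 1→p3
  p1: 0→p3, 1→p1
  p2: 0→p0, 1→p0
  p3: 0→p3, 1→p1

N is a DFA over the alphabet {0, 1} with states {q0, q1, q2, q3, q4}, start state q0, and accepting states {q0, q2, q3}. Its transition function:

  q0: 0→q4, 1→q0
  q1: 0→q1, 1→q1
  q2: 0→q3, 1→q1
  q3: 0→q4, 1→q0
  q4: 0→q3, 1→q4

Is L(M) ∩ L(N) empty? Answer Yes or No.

The string 010 is accepted by both M and N.
Hence L(M) ∩ L(N) ≠ ∅.

No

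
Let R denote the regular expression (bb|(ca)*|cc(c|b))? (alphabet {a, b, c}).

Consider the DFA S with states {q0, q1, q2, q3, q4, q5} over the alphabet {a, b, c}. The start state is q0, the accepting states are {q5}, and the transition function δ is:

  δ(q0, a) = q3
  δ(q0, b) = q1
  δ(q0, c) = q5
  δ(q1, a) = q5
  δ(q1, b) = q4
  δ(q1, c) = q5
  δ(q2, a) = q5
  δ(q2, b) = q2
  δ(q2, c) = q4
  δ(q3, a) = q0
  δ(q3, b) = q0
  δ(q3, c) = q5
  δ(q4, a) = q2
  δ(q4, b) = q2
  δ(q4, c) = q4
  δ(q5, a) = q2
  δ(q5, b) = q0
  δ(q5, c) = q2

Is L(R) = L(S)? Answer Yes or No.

No

The empty string ε is accepted by R but rejected by S.
So L(R) ≠ L(S).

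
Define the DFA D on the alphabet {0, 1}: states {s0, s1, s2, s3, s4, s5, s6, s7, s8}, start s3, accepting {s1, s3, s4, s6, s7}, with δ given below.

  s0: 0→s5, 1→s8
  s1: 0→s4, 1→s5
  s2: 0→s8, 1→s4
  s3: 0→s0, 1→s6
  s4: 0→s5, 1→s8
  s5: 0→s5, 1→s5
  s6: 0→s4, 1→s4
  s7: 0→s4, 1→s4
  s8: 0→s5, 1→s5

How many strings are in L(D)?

4

The useful subgraph on states {s3, s4, s6} is acyclic, so L(D) is finite; the longest accepting path visits 3 useful states, giving maximum string length 2.
Counting accepting paths from s3 by length: 1 of length 0, 1 of length 1, 2 of length 2. Total 4.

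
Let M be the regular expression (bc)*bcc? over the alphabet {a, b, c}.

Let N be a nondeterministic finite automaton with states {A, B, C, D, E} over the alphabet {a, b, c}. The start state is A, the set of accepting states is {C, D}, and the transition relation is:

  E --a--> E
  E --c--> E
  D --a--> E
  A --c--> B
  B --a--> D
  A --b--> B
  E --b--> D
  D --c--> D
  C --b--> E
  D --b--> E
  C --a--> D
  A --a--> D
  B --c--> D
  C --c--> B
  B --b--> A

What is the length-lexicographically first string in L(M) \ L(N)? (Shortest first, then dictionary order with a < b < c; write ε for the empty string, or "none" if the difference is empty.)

The string bcbc is accepted by M but not by N.
No shorter string lies in the difference, and bcbc is the lexicographically first length-4 string in L(M) \ L(N).

bcbc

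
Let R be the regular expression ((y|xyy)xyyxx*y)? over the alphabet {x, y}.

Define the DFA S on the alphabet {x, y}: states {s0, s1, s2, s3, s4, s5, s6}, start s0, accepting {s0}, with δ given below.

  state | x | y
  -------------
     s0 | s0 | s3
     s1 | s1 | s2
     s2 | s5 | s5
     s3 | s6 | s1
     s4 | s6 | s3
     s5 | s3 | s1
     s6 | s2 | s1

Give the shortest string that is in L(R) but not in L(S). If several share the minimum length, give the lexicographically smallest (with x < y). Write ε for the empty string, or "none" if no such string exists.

The string yxyyxy is accepted by R but not by S.
No shorter string lies in the difference, and yxyyxy is the lexicographically first length-6 string in L(R) \ L(S).

yxyyxy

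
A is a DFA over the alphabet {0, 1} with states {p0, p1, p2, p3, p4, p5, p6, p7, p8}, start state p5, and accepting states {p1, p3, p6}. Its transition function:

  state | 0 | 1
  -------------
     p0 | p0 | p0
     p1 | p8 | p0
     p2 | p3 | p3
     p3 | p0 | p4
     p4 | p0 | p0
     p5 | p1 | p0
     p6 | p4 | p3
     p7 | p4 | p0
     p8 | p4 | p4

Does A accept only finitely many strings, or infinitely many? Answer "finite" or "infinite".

finite

The useful states (reachable from p5 and able to reach an accepting state) are {p1, p5}.
Restricted to these states the transition graph has no cycle, so every accepting path has bounded length and L is finite.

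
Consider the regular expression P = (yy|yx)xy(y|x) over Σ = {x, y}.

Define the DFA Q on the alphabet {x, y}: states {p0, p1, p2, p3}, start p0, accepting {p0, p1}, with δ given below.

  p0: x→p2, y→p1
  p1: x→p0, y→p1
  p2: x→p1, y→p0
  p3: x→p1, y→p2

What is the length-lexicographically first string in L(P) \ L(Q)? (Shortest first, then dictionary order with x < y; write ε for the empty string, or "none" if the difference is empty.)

The string yxxyx is accepted by P but not by Q.
No shorter string lies in the difference, and yxxyx is the lexicographically first length-5 string in L(P) \ L(Q).

yxxyx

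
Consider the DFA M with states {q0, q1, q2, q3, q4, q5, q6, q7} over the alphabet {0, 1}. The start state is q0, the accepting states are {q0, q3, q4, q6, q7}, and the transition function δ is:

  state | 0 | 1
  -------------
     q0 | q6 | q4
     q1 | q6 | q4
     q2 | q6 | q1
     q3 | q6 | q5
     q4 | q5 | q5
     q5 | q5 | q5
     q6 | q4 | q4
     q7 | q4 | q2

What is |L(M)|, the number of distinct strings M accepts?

5

The useful subgraph on states {q0, q4, q6} is acyclic, so L(M) is finite; the longest accepting path visits 3 useful states, giving maximum string length 2.
Counting accepting paths from q0 by length: 1 of length 0, 2 of length 1, 2 of length 2. Total 5.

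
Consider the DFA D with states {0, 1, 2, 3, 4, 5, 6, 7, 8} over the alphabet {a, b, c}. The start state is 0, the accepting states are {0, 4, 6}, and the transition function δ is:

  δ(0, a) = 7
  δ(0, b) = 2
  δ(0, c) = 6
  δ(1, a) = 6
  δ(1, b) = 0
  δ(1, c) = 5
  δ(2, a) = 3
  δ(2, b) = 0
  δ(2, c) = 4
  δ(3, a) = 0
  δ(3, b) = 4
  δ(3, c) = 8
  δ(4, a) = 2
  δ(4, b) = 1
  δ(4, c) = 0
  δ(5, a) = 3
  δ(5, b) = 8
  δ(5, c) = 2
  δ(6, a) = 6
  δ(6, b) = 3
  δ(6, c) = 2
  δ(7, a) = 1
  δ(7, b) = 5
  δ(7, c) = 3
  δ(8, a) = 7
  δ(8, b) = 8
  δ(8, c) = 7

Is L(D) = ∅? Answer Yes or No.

The empty string ε is accepted: the run 0 ends in the accepting state 0.
Since at least one string is accepted, L(D) is not empty.

No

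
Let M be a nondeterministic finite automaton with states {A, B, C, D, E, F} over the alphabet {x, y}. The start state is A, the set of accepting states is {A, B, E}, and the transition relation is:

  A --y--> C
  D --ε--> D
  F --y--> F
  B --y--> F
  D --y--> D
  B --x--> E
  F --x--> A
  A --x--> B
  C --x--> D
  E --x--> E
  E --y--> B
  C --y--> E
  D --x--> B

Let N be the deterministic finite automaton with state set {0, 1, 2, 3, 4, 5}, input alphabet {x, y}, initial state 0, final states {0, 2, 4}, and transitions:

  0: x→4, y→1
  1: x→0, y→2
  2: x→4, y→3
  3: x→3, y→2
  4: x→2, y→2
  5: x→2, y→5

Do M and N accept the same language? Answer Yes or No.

The string xxy is accepted by M but rejected by N.
So L(M) ≠ L(N).

No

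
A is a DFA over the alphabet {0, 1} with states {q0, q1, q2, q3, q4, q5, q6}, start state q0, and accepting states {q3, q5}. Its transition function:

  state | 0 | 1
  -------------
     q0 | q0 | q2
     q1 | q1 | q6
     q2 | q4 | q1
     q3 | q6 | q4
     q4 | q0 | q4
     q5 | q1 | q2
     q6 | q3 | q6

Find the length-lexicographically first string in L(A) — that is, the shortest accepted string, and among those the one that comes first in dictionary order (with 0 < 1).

A breadth-first search from q0 reaches an accepting state first via the path q0 → q2 → q1 → q6 → q3 on input 1110.
No string of length < 4 is accepted (BFS exhausts all shorter strings without reaching an accepting state), and 1110 is the lexicographically least accepting string of length 4.

1110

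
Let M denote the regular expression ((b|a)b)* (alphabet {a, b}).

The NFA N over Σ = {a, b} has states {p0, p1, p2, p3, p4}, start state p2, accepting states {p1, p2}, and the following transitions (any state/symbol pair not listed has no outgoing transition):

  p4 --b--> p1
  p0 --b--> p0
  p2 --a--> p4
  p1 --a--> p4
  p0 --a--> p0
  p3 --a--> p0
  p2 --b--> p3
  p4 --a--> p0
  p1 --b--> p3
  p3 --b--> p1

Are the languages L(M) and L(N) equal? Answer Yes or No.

Converting the expression M to a DFA (subset construction, then merging equivalent states) gives the minimal DFA with states {m0, m1, m2}, start state m0, accepting states {m0} and transitions m0: a→m1, b→m1; m1: a→m2, b→m0; m2: a→m2, b→m2.
Exploring the product automaton M × N from the start pair (m0, p2), following both machines on each input symbol, reaches 5 state pairs: (m0, p2), (m1, p4), (m1, p3), (m2, p0), (m0, p1).
M accepts in {m0} and N accepts in {p1, p2}. In every reachable pair the two components are either both accepting — (m0, p2), (m0, p1) — or both non-accepting, so no string is accepted by exactly one of the machines: L(M) \ L(N) and L(N) \ L(M) are both empty.
Hence every string is accepted by M iff it is accepted by N, and the two languages coincide.

Yes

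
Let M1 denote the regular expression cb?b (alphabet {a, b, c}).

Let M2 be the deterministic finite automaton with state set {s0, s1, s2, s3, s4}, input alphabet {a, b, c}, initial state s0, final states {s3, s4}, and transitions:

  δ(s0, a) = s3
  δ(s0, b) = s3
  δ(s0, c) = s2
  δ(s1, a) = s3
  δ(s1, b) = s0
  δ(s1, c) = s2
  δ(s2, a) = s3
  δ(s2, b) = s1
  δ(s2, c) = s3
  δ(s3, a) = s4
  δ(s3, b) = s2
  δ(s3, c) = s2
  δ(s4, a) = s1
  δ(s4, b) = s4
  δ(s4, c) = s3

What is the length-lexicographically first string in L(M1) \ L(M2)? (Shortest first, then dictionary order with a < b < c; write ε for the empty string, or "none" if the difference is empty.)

The string cb is accepted by M1 but not by M2.
No shorter string lies in the difference, and cb is the lexicographically first length-2 string in L(M1) \ L(M2).

cb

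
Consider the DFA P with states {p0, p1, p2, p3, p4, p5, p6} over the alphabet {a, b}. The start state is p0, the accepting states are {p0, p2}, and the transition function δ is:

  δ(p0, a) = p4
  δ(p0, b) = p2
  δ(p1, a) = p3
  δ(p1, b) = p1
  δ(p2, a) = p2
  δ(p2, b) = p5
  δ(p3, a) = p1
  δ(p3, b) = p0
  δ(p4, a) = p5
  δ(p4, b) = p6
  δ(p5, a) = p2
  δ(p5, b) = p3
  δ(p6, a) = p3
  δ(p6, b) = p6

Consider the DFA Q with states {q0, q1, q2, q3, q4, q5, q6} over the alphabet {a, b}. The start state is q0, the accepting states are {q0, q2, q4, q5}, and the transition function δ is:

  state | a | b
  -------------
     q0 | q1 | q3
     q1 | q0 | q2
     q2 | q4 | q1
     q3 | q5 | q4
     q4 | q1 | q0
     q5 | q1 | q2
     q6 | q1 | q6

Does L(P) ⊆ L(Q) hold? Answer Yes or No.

No

The string b is in L(P) but not in L(Q).
So L(P) ⊄ L(Q).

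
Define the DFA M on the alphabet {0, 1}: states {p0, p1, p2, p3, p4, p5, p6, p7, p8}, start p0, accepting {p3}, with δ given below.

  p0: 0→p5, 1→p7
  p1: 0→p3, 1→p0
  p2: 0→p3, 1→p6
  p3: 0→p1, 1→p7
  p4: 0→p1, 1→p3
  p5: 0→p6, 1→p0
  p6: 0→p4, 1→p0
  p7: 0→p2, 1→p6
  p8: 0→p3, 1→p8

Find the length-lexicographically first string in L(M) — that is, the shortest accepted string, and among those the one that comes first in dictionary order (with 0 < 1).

100

A breadth-first search from p0 reaches an accepting state first via the path p0 → p7 → p2 → p3 on input 100.
No string of length < 3 is accepted (BFS exhausts all shorter strings without reaching an accepting state), and 100 is the lexicographically least accepting string of length 3.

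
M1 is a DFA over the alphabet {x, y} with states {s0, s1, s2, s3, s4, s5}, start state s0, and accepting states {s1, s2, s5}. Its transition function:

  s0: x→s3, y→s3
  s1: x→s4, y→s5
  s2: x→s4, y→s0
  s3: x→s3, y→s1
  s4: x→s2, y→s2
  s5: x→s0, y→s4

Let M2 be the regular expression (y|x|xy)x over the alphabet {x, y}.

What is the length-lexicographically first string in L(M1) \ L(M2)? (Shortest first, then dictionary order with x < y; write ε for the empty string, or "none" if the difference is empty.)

xy

The string xy is accepted by M1 but not by M2.
No shorter string lies in the difference, and xy is the lexicographically first length-2 string in L(M1) \ L(M2).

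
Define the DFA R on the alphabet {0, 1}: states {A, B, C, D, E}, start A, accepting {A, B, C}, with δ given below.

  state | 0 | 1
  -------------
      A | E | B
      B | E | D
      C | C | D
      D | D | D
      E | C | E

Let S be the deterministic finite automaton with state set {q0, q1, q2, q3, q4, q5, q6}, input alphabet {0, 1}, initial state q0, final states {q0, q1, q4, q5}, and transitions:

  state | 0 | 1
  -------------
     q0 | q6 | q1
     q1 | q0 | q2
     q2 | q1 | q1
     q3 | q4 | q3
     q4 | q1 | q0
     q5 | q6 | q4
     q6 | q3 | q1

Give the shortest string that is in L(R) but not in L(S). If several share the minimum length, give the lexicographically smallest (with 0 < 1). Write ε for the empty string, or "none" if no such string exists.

The string 00 is accepted by R but not by S.
No shorter string lies in the difference, and 00 is the lexicographically first length-2 string in L(R) \ L(S).

00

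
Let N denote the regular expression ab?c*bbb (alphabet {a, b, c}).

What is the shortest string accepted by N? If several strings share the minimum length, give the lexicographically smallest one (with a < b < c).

By inspection of the expression, no string of length less than 4 matches, and abbb is the lexicographically first match of length 4.

abbb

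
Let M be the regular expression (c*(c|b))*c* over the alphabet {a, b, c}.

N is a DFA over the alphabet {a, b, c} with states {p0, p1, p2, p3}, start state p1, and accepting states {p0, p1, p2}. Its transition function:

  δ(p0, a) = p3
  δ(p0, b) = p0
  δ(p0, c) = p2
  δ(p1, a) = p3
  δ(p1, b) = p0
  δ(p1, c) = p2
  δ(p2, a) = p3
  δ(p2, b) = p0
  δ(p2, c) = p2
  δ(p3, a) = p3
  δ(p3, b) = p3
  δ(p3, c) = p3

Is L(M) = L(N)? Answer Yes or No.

Yes

Converting the expression M to a DFA (subset construction, then merging equivalent states) gives the minimal DFA with states {m0, m1}, start state m0, accepting states {m0} and transitions m0: a→m1, b→m0, c→m0; m1: a→m1, b→m1, c→m1.
Exploring the product automaton M × N from the start pair (m0, p1), following both machines on each input symbol, reaches 4 state pairs: (m0, p1), (m1, p3), (m0, p0), (m0, p2).
M accepts in {m0} and N accepts in {p0, p1, p2}. In every reachable pair the two components are either both accepting — (m0, p1), (m0, p0), (m0, p2) — or both non-accepting, so no string is accepted by exactly one of the machines: L(M) \ L(N) and L(N) \ L(M) are both empty.
Hence every string is accepted by M iff it is accepted by N, and the two languages coincide.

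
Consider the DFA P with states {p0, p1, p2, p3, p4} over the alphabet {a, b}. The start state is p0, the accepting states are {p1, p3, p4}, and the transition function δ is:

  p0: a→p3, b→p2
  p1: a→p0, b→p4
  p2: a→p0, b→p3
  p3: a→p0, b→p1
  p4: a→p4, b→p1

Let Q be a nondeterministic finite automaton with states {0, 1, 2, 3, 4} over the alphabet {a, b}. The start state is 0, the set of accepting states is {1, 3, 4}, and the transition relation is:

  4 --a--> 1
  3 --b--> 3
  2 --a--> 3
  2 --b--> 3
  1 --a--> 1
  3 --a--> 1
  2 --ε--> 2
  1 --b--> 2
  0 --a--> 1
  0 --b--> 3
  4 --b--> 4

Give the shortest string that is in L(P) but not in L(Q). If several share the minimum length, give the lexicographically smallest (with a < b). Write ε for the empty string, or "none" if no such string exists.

The string ab is accepted by P but not by Q.
No shorter string lies in the difference, and ab is the lexicographically first length-2 string in L(P) \ L(Q).

ab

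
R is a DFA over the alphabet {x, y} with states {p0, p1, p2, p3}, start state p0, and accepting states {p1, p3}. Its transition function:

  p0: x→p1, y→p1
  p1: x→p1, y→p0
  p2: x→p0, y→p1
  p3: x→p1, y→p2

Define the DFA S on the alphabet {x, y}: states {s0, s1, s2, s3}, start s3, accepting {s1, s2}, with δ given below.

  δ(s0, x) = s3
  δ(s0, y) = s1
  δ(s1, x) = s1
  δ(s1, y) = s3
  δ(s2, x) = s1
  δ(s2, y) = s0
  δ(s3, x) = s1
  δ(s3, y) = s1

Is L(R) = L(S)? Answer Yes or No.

Exploring the product automaton R × S from the start pair (p0, s3), following both machines on each input symbol, reaches 2 state pairs: (p0, s3), (p1, s1).
R accepts in {p1, p3} and S accepts in {s1, s2}. In every reachable pair the two components are either both accepting — (p1, s1) — or both non-accepting, so no string is accepted by exactly one of the machines: L(R) \ L(S) and L(S) \ L(R) are both empty.
Hence every string is accepted by R iff it is accepted by S, and the two languages coincide.

Yes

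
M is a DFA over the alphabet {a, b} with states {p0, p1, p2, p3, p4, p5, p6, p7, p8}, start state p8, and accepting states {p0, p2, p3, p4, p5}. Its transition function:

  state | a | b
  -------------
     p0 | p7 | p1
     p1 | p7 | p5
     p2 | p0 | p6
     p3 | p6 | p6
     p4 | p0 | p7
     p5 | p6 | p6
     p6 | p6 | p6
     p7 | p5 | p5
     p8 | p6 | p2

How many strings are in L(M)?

7

The useful subgraph on states {p0, p1, p2, p5, p7, p8} is acyclic, so L(M) is finite; the longest accepting path visits 6 useful states, giving maximum string length 5.
Counting accepting paths from p8 by length: 1 of length 1, 1 of length 2, 3 of length 4, 2 of length 5. Total 7.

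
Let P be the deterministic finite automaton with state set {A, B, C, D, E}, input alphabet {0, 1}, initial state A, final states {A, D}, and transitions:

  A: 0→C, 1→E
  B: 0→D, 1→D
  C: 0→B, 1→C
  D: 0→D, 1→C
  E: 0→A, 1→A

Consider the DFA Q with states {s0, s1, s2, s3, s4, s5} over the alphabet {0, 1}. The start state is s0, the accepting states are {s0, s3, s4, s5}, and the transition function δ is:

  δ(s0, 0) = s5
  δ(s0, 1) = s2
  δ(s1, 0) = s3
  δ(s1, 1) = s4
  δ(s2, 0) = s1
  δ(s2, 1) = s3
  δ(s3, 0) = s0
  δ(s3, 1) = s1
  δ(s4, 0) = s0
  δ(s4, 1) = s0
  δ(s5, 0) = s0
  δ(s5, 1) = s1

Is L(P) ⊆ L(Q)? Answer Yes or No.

No

The string 10 is in L(P) but not in L(Q).
So L(P) ⊄ L(Q).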